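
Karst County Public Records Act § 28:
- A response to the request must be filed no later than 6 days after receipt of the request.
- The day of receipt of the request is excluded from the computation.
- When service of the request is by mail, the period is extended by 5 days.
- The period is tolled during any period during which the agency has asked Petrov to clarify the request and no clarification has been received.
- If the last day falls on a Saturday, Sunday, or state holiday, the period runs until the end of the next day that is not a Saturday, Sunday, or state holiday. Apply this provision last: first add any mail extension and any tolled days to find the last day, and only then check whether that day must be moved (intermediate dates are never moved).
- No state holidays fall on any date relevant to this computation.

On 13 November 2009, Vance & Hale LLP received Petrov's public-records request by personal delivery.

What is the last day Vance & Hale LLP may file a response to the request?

November 19, 2009

6 days after 13 November 2009 is November 19, 2009.
Service was not by mail, so no mail extension applies.
November 19, 2009 is a Thursday and not a state holiday, so no extension applies.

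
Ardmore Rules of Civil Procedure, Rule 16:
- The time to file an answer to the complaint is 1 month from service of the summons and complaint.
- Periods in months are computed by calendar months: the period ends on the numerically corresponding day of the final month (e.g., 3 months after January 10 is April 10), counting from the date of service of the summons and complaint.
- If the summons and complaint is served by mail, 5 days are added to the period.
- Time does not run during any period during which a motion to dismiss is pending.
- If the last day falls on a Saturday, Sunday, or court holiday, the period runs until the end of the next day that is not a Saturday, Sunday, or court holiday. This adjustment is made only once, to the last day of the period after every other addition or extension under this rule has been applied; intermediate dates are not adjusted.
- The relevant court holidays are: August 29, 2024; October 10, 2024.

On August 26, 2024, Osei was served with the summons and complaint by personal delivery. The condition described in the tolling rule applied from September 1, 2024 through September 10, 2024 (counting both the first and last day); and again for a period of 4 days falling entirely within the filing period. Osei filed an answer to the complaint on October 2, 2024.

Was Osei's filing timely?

Yes

1 month after August 26, 2024 is September 26, 2024.
Service was not by mail, so no mail extension applies.
From September 1, 2024 through September 10, 2024 inclusive is 10 days; tolling adds 10 days: September 26, 2024 + 10 days = October 6, 2024.
Tolling adds 4 days: October 6, 2024 + 4 days = October 10, 2024.
October 10, 2024 is a listed holiday. The next qualifying day is October 11, 2024.
The deadline is October 11, 2024; the filing on October 2, 2024 is on or before that date.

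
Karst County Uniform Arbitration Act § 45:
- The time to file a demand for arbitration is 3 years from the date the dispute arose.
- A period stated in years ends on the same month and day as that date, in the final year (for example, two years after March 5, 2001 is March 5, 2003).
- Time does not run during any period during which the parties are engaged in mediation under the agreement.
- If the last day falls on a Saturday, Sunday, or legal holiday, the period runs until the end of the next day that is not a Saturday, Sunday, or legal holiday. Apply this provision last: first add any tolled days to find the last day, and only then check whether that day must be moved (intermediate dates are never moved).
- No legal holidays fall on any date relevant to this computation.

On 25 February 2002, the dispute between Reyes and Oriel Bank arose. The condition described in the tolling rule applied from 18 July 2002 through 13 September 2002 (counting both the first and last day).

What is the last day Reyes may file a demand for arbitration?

April 25, 2005

3 years after 25 February 2002 is February 25, 2005.
From July 18, 2002 through September 13, 2002 inclusive is 58 days; tolling adds 58 days: February 25, 2005 + 58 days = April 24, 2005.
April 24, 2005 is Sunday. The next qualifying day is April 25, 2005.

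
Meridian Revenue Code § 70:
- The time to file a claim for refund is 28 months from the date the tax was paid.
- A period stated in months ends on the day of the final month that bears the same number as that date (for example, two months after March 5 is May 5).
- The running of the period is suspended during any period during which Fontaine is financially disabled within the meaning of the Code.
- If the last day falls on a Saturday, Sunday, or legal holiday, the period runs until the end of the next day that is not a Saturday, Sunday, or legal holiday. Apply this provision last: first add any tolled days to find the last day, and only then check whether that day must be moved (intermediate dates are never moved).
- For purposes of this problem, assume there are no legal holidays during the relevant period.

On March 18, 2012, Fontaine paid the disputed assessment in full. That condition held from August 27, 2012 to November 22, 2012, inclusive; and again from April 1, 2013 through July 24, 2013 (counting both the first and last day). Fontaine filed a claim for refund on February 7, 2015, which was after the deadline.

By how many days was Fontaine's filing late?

28 months after March 18, 2012 is July 18, 2014.
From August 27, 2012 through November 22, 2012 inclusive is 88 days; tolling adds 88 days: July 18, 2014 + 88 days = October 14, 2014.
From April 1, 2013 through July 24, 2013 inclusive is 115 days; tolling adds 115 days: October 14, 2014 + 115 days = February 6, 2015.
February 6, 2015 is a Friday and not a legal holiday, so no extension applies.
The deadline is February 6, 2015; from February 6, 2015 to February 7, 2015 is 1 days.

1 day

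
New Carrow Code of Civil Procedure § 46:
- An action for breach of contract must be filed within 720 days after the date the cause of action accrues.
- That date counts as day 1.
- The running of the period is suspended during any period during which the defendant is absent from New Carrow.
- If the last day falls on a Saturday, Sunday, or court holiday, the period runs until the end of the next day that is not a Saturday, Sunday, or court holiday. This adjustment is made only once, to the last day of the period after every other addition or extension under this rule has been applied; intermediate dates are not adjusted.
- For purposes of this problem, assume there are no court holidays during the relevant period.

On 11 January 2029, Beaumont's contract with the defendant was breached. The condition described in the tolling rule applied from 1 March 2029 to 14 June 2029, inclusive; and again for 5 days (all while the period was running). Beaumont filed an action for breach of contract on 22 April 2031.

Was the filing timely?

No

Counting 11 January 2029 as day 1, day 720 is December 31, 2030.
From March 1, 2029 through June 14, 2029 inclusive is 106 days; tolling adds 106 days: December 31, 2030 + 106 days = April 16, 2031.
Tolling adds 5 days: April 16, 2031 + 5 days = April 21, 2031.
April 21, 2031 is a Monday and not a court holiday, so no extension applies.
The deadline is April 21, 2031; the filing on April 22, 2031 is after that date.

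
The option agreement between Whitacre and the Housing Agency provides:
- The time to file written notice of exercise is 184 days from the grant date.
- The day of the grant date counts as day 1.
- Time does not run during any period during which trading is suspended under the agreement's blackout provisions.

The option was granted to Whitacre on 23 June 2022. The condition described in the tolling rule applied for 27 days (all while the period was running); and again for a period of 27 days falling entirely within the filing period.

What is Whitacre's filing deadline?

February 15, 2023

Counting 23 June 2022 as day 1, day 184 is December 23, 2022.
Tolling adds 27 days: December 23, 2022 + 27 days = January 19, 2023.
Tolling adds 27 days: January 19, 2023 + 27 days = February 15, 2023.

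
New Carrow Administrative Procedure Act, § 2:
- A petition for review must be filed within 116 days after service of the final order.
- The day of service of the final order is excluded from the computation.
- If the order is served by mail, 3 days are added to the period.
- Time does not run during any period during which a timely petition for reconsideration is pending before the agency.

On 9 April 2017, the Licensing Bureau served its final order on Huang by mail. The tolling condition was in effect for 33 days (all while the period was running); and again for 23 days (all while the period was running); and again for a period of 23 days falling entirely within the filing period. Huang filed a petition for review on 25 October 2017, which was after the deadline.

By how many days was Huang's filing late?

116 days after 9 April 2017 is August 3, 2017.
Service was by mail, adding 3 days: August 3, 2017 + 3 days = August 6, 2017.
Tolling adds 33 days: August 6, 2017 + 33 days = September 8, 2017.
Tolling adds 23 days: September 8, 2017 + 23 days = October 1, 2017.
Tolling adds 23 days: October 1, 2017 + 23 days = October 24, 2017.
The deadline is October 24, 2017; from October 24, 2017 to October 25, 2017 is 1 days.

1 day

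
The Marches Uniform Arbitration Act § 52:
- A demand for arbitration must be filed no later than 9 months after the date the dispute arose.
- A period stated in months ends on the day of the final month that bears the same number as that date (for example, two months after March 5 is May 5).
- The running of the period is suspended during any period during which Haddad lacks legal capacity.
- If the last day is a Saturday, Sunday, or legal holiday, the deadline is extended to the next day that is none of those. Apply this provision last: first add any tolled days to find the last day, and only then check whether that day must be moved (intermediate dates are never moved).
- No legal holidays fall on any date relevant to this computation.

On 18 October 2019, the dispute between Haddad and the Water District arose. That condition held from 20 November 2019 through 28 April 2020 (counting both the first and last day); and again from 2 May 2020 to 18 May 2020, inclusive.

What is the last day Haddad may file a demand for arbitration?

January 12, 2021

9 months after 18 October 2019 is July 18, 2020.
From November 20, 2019 through April 28, 2020 inclusive is 161 days; tolling adds 161 days: July 18, 2020 + 161 days = December 26, 2020.
From May 2, 2020 through May 18, 2020 inclusive is 17 days; tolling adds 17 days: December 26, 2020 + 17 days = January 12, 2021.
January 12, 2021 is a Tuesday and not a legal holiday, so no extension applies.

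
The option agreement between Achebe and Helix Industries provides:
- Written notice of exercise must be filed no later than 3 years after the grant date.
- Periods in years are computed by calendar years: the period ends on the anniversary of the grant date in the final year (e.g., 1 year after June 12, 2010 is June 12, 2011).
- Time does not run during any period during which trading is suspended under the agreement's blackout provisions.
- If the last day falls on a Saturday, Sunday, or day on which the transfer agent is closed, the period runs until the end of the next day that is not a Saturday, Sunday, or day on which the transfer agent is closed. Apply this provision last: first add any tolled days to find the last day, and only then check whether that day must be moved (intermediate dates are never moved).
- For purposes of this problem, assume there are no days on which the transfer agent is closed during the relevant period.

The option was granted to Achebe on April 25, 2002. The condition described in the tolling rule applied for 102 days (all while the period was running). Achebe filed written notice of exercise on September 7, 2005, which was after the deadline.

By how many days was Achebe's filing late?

33 days

3 years after April 25, 2002 is April 25, 2005.
Tolling adds 102 days: April 25, 2005 + 102 days = August 5, 2005.
August 5, 2005 is a Friday and not a day on which the transfer agent is closed, so no extension applies.
The deadline is August 5, 2005; from August 5, 2005 to September 7, 2005 is 33 days.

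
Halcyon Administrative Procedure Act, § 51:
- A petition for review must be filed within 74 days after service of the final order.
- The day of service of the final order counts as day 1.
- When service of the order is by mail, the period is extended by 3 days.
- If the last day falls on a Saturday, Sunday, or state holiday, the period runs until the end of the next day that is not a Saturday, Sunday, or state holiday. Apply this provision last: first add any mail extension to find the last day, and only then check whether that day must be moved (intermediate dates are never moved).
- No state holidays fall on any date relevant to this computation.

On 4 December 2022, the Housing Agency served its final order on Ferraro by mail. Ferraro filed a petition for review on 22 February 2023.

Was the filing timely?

Counting 4 December 2022 as day 1, day 74 is February 15, 2023.
Service was by mail, adding 3 days: February 15, 2023 + 3 days = February 18, 2023.
February 18, 2023 is Saturday; February 19, 2023 is Sunday. The next qualifying day is February 20, 2023.
The deadline is February 20, 2023; the filing on February 22, 2023 is after that date.

No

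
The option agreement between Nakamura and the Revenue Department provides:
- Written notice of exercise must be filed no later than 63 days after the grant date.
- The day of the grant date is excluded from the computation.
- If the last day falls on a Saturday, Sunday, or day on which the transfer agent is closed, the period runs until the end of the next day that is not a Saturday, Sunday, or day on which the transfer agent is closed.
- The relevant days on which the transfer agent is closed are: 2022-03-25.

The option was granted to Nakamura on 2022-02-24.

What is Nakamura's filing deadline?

April 28, 2022

63 days after 2022-02-24 is April 28, 2022.
April 28, 2022 is a Thursday and not a day on which the transfer agent is closed, so no extension applies.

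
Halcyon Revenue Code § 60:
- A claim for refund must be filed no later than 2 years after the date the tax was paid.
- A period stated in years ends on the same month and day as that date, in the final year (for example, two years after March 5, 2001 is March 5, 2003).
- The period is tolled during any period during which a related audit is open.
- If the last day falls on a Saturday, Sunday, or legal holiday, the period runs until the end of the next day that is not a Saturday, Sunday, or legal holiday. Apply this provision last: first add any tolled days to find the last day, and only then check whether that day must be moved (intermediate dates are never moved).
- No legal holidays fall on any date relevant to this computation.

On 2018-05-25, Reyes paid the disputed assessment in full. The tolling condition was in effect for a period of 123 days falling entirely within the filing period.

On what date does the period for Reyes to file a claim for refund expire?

September 25, 2020

2 years after 2018-05-25 is May 25, 2020.
Tolling adds 123 days: May 25, 2020 + 123 days = September 25, 2020.
September 25, 2020 is a Friday and not a legal holiday, so no extension applies.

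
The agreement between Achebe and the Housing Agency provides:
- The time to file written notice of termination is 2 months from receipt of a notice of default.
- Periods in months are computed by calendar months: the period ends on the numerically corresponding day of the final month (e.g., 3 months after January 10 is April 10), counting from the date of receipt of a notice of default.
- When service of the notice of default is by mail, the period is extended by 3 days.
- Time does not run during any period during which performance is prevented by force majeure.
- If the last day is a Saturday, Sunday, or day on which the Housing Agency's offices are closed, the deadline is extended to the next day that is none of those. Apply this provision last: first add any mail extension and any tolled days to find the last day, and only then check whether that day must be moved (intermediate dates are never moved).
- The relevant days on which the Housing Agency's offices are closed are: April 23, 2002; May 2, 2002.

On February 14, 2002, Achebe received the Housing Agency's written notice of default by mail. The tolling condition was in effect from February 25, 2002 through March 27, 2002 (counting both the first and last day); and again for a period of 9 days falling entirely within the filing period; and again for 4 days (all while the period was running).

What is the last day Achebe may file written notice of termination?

May 31, 2002

2 months after February 14, 2002 is April 14, 2002.
Service was by mail, adding 3 days: April 14, 2002 + 3 days = April 17, 2002.
From February 25, 2002 through March 27, 2002 inclusive is 31 days; tolling adds 31 days: April 17, 2002 + 31 days = May 18, 2002.
Tolling adds 9 days: May 18, 2002 + 9 days = May 27, 2002.
Tolling adds 4 days: May 27, 2002 + 4 days = May 31, 2002.
May 31, 2002 is a Friday and not a day on which the Housing Agency's offices are closed, so no extension applies.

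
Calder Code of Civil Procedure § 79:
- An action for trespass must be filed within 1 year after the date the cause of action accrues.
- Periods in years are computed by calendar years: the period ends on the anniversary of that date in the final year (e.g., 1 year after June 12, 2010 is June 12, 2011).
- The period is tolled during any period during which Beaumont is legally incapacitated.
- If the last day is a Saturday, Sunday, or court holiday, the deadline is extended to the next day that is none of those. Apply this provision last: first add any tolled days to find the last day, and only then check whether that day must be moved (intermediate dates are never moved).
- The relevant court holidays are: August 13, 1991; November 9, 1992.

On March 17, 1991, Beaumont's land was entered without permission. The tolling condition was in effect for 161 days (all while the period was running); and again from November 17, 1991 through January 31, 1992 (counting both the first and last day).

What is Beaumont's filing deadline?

November 10, 1992

1 year after March 17, 1991 is March 17, 1992.
Tolling adds 161 days: March 17, 1992 + 161 days = August 25, 1992.
From November 17, 1991 through January 31, 1992 inclusive is 76 days; tolling adds 76 days: August 25, 1992 + 76 days = November 9, 1992.
November 9, 1992 is a listed holiday. The next qualifying day is November 10, 1992.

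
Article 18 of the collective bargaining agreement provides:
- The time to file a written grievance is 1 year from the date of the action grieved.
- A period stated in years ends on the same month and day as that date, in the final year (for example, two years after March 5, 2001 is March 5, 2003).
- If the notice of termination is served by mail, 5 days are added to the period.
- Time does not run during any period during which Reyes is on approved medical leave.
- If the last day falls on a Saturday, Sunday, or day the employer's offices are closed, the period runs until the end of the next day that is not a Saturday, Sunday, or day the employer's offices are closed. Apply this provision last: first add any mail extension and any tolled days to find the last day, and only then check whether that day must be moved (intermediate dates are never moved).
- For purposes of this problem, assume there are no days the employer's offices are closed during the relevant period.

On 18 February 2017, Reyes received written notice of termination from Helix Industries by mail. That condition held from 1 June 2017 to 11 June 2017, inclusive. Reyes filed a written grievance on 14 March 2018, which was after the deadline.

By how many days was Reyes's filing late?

8 days

1 year after 18 February 2017 is February 18, 2018.
Service was by mail, adding 5 days: February 18, 2018 + 5 days = February 23, 2018.
From June 1, 2017 through June 11, 2017 inclusive is 11 days; tolling adds 11 days: February 23, 2018 + 11 days = March 6, 2018.
March 6, 2018 is a Tuesday and not a day the employer's offices are closed, so no extension applies.
The deadline is March 6, 2018; from March 6, 2018 to March 14, 2018 is 8 days.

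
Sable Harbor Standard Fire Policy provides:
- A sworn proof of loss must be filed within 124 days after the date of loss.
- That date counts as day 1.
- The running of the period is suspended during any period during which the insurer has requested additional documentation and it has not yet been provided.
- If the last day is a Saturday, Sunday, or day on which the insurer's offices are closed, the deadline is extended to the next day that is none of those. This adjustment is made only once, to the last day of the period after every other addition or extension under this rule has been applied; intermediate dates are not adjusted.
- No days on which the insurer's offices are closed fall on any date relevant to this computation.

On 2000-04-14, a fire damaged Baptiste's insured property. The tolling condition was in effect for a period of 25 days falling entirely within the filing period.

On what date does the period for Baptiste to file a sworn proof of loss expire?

Counting 2000-04-14 as day 1, day 124 is August 15, 2000.
Tolling adds 25 days: August 15, 2000 + 25 days = September 9, 2000.
September 9, 2000 is Saturday; September 10, 2000 is Sunday. The next qualifying day is September 11, 2000.

September 11, 2000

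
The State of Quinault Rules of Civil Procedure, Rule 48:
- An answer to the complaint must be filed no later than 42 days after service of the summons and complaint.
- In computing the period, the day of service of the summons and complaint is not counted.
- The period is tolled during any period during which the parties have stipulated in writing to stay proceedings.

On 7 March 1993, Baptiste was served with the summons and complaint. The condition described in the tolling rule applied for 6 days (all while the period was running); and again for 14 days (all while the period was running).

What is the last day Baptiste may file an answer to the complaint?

May 8, 1993

42 days after 7 March 1993 is April 18, 1993.
Tolling adds 6 days: April 18, 1993 + 6 days = April 24, 1993.
Tolling adds 14 days: April 24, 1993 + 14 days = May 8, 1993.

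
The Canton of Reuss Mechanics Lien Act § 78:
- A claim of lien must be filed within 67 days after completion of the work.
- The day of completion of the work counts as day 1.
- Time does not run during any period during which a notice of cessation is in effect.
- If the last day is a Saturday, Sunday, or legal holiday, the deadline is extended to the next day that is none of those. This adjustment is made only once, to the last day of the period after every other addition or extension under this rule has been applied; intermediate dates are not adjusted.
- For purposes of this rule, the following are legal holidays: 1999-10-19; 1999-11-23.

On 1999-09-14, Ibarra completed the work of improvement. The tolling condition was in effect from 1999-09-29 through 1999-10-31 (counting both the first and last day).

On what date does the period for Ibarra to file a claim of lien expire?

Counting 1999-09-14 as day 1, day 67 is November 19, 1999.
From September 29, 1999 through October 31, 1999 inclusive is 33 days; tolling adds 33 days: November 19, 1999 + 33 days = December 22, 1999.
December 22, 1999 is a Wednesday and not a legal holiday, so no extension applies.

December 22, 1999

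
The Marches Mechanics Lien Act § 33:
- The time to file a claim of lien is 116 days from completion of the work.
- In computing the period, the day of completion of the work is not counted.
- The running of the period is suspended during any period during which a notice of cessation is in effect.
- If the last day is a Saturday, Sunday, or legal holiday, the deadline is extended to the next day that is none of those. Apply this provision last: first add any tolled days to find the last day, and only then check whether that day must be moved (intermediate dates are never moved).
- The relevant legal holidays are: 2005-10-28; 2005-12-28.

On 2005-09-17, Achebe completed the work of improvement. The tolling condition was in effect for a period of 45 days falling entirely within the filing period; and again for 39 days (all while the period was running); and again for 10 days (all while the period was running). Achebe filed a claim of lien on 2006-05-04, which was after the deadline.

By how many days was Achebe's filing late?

17 days

116 days after 2005-09-17 is January 11, 2006.
Tolling adds 45 days: January 11, 2006 + 45 days = February 25, 2006.
Tolling adds 39 days: February 25, 2006 + 39 days = April 5, 2006.
Tolling adds 10 days: April 5, 2006 + 10 days = April 15, 2006.
April 15, 2006 is Saturday; April 16, 2006 is Sunday. The next qualifying day is April 17, 2006.
The deadline is April 17, 2006; from April 17, 2006 to May 4, 2006 is 17 days.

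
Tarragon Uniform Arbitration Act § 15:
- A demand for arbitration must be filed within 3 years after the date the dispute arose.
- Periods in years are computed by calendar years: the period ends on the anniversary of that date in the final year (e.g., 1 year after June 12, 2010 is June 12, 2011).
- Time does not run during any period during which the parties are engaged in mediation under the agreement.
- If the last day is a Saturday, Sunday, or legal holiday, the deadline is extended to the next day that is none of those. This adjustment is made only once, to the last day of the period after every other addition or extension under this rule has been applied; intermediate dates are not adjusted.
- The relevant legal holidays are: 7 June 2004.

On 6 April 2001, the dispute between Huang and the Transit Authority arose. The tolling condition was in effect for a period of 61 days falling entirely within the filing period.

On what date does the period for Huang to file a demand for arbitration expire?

3 years after 6 April 2001 is April 6, 2004.
Tolling adds 61 days: April 6, 2004 + 61 days = June 6, 2004.
June 6, 2004 is Sunday; June 7, 2004 is a listed holiday. The next qualifying day is June 8, 2004.

June 8, 2004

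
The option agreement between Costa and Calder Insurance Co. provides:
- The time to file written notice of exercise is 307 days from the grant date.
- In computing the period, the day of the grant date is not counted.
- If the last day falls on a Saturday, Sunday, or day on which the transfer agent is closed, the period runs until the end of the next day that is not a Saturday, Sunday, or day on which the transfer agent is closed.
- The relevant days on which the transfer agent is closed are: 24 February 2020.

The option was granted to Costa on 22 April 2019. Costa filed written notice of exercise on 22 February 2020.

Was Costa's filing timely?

307 days after 22 April 2019 is February 23, 2020.
February 23, 2020 is Sunday; February 24, 2020 is a listed holiday. The next qualifying day is February 25, 2020.
The deadline is February 25, 2020; the filing on February 22, 2020 is on or before that date.

Yes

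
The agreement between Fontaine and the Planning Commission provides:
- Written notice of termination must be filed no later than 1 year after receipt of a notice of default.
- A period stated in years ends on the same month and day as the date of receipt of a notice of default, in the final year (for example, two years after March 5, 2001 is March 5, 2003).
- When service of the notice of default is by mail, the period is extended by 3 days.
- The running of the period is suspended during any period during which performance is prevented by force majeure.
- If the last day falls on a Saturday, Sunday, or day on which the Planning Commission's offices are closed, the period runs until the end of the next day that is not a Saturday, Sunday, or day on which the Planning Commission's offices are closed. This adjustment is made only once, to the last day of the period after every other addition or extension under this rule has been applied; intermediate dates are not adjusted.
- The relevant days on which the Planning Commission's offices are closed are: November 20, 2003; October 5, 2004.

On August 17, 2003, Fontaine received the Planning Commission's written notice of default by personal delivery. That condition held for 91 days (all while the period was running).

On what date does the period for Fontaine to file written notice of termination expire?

November 16, 2004

1 year after August 17, 2003 is August 17, 2004.
Service was not by mail, so no mail extension applies.
Tolling adds 91 days: August 17, 2004 + 91 days = November 16, 2004.
November 16, 2004 is a Tuesday and not a day on which the Planning Commission's offices are closed, so no extension applies.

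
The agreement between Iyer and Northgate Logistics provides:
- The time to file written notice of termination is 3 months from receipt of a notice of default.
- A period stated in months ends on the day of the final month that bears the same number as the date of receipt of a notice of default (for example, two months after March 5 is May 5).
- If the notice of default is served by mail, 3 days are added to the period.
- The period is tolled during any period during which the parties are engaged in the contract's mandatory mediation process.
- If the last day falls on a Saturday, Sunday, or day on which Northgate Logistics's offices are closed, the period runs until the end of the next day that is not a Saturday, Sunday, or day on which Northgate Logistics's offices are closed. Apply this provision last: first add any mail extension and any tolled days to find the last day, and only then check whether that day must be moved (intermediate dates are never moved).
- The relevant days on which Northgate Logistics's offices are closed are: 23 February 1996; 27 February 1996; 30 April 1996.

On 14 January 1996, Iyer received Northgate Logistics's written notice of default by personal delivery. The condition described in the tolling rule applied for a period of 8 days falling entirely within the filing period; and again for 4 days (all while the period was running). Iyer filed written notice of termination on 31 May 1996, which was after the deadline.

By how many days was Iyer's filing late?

35 days

3 months after 14 January 1996 is April 14, 1996.
Service was not by mail, so no mail extension applies.
Tolling adds 8 days: April 14, 1996 + 8 days = April 22, 1996.
Tolling adds 4 days: April 22, 1996 + 4 days = April 26, 1996.
April 26, 1996 is a Friday and not a day on which Northgate Logistics's offices are closed, so no extension applies.
The deadline is April 26, 1996; from April 26, 1996 to May 31, 1996 is 35 days.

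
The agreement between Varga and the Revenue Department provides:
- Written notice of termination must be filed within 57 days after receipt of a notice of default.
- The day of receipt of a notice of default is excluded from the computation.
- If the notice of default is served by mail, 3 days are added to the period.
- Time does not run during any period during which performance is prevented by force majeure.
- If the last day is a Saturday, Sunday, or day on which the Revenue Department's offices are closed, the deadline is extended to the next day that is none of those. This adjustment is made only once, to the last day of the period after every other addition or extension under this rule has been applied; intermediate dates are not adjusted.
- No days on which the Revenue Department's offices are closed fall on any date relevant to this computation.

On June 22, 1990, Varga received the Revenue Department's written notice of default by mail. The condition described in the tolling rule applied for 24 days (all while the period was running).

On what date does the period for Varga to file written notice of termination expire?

September 14, 1990

57 days after June 22, 1990 is August 18, 1990.
Service was by mail, adding 3 days: August 18, 1990 + 3 days = August 21, 1990.
Tolling adds 24 days: August 21, 1990 + 24 days = September 14, 1990.
September 14, 1990 is a Friday and not a day on which the Revenue Department's offices are closed, so no extension applies.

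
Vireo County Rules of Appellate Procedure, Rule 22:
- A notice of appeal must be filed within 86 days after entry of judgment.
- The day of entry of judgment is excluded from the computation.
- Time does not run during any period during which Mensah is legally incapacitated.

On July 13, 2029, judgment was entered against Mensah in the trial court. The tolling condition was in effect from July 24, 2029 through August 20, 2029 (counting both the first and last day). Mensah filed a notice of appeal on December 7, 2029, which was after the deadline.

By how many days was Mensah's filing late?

86 days after July 13, 2029 is October 7, 2029.
From July 24, 2029 through August 20, 2029 inclusive is 28 days; tolling adds 28 days: October 7, 2029 + 28 days = November 4, 2029.
The deadline is November 4, 2029; from November 4, 2029 to December 7, 2029 is 33 days.

33 days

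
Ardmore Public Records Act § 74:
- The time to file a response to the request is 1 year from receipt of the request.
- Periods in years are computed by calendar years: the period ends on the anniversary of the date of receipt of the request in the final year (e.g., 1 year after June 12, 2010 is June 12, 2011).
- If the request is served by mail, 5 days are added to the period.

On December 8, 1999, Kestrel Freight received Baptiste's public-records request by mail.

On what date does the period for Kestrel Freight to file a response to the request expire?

December 13, 2000

1 year after December 8, 1999 is December 8, 2000.
Service was by mail, adding 5 days: December 8, 2000 + 5 days = December 13, 2000.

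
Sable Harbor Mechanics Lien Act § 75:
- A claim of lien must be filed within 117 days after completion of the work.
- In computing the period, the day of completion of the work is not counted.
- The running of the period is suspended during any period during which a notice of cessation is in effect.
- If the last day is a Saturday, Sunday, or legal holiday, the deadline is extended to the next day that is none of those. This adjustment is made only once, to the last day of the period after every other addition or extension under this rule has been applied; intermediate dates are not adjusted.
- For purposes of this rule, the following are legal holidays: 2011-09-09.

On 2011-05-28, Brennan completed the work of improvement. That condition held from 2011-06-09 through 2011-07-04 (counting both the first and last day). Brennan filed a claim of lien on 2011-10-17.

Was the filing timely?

Yes

117 days after 2011-05-28 is September 22, 2011.
From June 9, 2011 through July 4, 2011 inclusive is 26 days; tolling adds 26 days: September 22, 2011 + 26 days = October 18, 2011.
October 18, 2011 is a Tuesday and not a legal holiday, so no extension applies.
The deadline is October 18, 2011; the filing on October 17, 2011 is on or before that date.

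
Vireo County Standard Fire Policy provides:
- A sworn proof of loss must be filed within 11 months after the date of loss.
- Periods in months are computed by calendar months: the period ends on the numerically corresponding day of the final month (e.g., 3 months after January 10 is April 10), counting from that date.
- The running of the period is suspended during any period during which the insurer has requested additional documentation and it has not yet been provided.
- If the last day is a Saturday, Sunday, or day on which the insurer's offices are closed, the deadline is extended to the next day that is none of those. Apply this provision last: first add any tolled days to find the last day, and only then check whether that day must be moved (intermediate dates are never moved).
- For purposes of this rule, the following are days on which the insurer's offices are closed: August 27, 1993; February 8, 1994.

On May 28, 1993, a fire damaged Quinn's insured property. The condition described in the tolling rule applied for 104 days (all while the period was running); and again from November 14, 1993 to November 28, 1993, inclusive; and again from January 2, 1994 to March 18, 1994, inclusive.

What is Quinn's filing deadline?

11 months after May 28, 1993 is April 28, 1994.
Tolling adds 104 days: April 28, 1994 + 104 days = August 10, 1994.
From November 14, 1993 through November 28, 1993 inclusive is 15 days; tolling adds 15 days: August 10, 1994 + 15 days = August 25, 1994.
From January 2, 1994 through March 18, 1994 inclusive is 76 days; tolling adds 76 days: August 25, 1994 + 76 days = November 9, 1994.
November 9, 1994 is a Wednesday and not a day on which the insurer's offices are closed, so no extension applies.

November 9, 1994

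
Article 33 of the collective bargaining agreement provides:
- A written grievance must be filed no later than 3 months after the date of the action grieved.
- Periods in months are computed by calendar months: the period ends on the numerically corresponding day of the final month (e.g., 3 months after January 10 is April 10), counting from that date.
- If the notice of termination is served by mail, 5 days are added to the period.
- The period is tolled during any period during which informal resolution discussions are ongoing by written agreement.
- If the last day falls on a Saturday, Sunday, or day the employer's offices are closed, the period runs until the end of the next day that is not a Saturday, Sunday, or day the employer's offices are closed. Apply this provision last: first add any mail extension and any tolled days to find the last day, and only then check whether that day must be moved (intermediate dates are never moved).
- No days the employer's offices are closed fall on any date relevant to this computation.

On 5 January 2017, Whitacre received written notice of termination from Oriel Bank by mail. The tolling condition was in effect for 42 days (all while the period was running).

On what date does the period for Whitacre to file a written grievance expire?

May 22, 2017

3 months after 5 January 2017 is April 5, 2017.
Service was by mail, adding 5 days: April 5, 2017 + 5 days = April 10, 2017.
Tolling adds 42 days: April 10, 2017 + 42 days = May 22, 2017.
May 22, 2017 is a Monday and not a day the employer's offices are closed, so no extension applies.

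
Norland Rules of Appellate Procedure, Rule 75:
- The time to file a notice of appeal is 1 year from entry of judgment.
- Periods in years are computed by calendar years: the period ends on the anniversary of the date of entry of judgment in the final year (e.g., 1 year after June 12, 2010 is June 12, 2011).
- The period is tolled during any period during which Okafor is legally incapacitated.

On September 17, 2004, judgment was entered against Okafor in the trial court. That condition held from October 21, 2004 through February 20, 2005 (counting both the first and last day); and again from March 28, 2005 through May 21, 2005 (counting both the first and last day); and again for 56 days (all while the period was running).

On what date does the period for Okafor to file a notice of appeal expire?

May 9, 2006

1 year after September 17, 2004 is September 17, 2005.
From October 21, 2004 through February 20, 2005 inclusive is 123 days; tolling adds 123 days: September 17, 2005 + 123 days = January 18, 2006.
From March 28, 2005 through May 21, 2005 inclusive is 55 days; tolling adds 55 days: January 18, 2006 + 55 days = March 14, 2006.
Tolling adds 56 days: March 14, 2006 + 56 days = May 9, 2006.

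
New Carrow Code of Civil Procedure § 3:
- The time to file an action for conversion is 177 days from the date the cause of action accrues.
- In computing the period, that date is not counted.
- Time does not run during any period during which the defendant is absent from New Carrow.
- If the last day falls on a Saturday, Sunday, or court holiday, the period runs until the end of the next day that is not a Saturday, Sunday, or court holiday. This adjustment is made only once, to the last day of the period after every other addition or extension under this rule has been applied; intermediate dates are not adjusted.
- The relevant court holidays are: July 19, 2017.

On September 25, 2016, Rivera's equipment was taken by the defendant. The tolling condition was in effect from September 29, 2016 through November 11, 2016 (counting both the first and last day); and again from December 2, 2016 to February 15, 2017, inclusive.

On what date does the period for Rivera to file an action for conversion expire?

177 days after September 25, 2016 is March 21, 2017.
From September 29, 2016 through November 11, 2016 inclusive is 44 days; tolling adds 44 days: March 21, 2017 + 44 days = May 4, 2017.
From December 2, 2016 through February 15, 2017 inclusive is 76 days; tolling adds 76 days: May 4, 2017 + 76 days = July 19, 2017.
July 19, 2017 is a listed holiday. The next qualifying day is July 20, 2017.

July 20, 2017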